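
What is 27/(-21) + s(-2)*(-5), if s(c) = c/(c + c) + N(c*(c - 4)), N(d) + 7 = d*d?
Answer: -9643/14 ≈ -688.79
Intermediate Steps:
N(d) = -7 + d² (N(d) = -7 + d*d = -7 + d²)
s(c) = -13/2 + c²*(-4 + c)² (s(c) = c/(c + c) + (-7 + (c*(c - 4))²) = c/((2*c)) + (-7 + (c*(-4 + c))²) = c*(1/(2*c)) + (-7 + c²*(-4 + c)²) = ½ + (-7 + c²*(-4 + c)²) = -13/2 + c²*(-4 + c)²)
27/(-21) + s(-2)*(-5) = 27/(-21) + (-13/2 + (-2)²*(-4 - 2)²)*(-5) = 27*(-1/21) + (-13/2 + 4*(-6)²)*(-5) = -9/7 + (-13/2 + 4*36)*(-5) = -9/7 + (-13/2 + 144)*(-5) = -9/7 + (275/2)*(-5) = -9/7 - 1375/2 = -9643/14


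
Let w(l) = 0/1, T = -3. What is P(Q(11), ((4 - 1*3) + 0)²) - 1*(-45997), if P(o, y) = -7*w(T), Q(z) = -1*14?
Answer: 45997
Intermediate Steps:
w(l) = 0 (w(l) = 0*1 = 0)
Q(z) = -14
P(o, y) = 0 (P(o, y) = -7*0 = 0)
P(Q(11), ((4 - 1*3) + 0)²) - 1*(-45997) = 0 - 1*(-45997) = 0 + 45997 = 45997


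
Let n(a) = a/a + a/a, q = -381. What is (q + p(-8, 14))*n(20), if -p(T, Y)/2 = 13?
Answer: -814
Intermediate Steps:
n(a) = 2 (n(a) = 1 + 1 = 2)
p(T, Y) = -26 (p(T, Y) = -2*13 = -26)
(q + p(-8, 14))*n(20) = (-381 - 26)*2 = -407*2 = -814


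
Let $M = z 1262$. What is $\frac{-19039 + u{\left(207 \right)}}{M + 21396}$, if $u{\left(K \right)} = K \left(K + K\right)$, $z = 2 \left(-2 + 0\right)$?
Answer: $\frac{66659}{16348} \approx 4.0775$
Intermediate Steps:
$z = -4$ ($z = 2 \left(-2\right) = -4$)
$u{\left(K \right)} = 2 K^{2}$ ($u{\left(K \right)} = K 2 K = 2 K^{2}$)
$M = -5048$ ($M = \left(-4\right) 1262 = -5048$)
$\frac{-19039 + u{\left(207 \right)}}{M + 21396} = \frac{-19039 + 2 \cdot 207^{2}}{-5048 + 21396} = \frac{-19039 + 2 \cdot 42849}{16348} = \left(-19039 + 85698\right) \frac{1}{16348} = 66659 \cdot \frac{1}{16348} = \frac{66659}{16348}$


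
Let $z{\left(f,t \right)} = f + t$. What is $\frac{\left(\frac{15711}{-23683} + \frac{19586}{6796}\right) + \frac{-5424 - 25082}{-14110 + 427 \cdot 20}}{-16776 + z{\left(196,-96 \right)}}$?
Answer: $- \frac{1724721113187}{3737465354018440} \approx -0.00046147$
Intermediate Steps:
$\frac{\left(\frac{15711}{-23683} + \frac{19586}{6796}\right) + \frac{-5424 - 25082}{-14110 + 427 \cdot 20}}{-16776 + z{\left(196,-96 \right)}} = \frac{\left(\frac{15711}{-23683} + \frac{19586}{6796}\right) + \frac{-5424 - 25082}{-14110 + 427 \cdot 20}}{-16776 + \left(196 - 96\right)} = \frac{\left(15711 \left(- \frac{1}{23683}\right) + 19586 \cdot \frac{1}{6796}\right) - \frac{30506}{-14110 + 8540}}{-16776 + 100} = \frac{\left(- \frac{15711}{23683} + \frac{9793}{3398}\right) - \frac{30506}{-5570}}{-16676} = \left(\frac{178541641}{80474834} - - \frac{15253}{2785}\right) \left(- \frac{1}{16676}\right) = \left(\frac{178541641}{80474834} + \frac{15253}{2785}\right) \left(- \frac{1}{16676}\right) = \frac{1724721113187}{224122412690} \left(- \frac{1}{16676}\right) = - \frac{1724721113187}{3737465354018440}$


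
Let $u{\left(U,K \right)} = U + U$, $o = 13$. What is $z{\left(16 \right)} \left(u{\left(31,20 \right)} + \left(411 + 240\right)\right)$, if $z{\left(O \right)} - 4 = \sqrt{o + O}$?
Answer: $2852 + 713 \sqrt{29} \approx 6691.6$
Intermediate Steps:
$z{\left(O \right)} = 4 + \sqrt{13 + O}$
$u{\left(U,K \right)} = 2 U$
$z{\left(16 \right)} \left(u{\left(31,20 \right)} + \left(411 + 240\right)\right) = \left(4 + \sqrt{13 + 16}\right) \left(2 \cdot 31 + \left(411 + 240\right)\right) = \left(4 + \sqrt{29}\right) \left(62 + 651\right) = \left(4 + \sqrt{29}\right) 713 = 2852 + 713 \sqrt{29}$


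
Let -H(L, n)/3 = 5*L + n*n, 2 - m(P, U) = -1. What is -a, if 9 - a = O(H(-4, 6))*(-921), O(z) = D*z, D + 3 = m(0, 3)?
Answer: -9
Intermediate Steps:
m(P, U) = 3 (m(P, U) = 2 - 1*(-1) = 2 + 1 = 3)
H(L, n) = -15*L - 3*n² (H(L, n) = -3*(5*L + n*n) = -3*(5*L + n²) = -3*(n² + 5*L) = -15*L - 3*n²)
D = 0 (D = -3 + 3 = 0)
O(z) = 0 (O(z) = 0*z = 0)
a = 9 (a = 9 - 0*(-921) = 9 - 1*0 = 9 + 0 = 9)
-a = -1*9 = -9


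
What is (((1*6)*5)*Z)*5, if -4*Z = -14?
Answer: 525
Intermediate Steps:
Z = 7/2 (Z = -¼*(-14) = 7/2 ≈ 3.5000)
(((1*6)*5)*Z)*5 = (((1*6)*5)*(7/2))*5 = ((6*5)*(7/2))*5 = (30*(7/2))*5 = 105*5 = 525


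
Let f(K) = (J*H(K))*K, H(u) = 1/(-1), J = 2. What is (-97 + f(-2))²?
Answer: 8649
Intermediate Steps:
H(u) = -1
f(K) = -2*K (f(K) = (2*(-1))*K = -2*K)
(-97 + f(-2))² = (-97 - 2*(-2))² = (-97 + 4)² = (-93)² = 8649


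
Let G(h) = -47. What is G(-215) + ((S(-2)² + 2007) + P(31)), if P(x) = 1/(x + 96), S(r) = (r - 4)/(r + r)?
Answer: 996827/508 ≈ 1962.3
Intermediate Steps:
S(r) = (-4 + r)/(2*r) (S(r) = (-4 + r)/((2*r)) = (-4 + r)*(1/(2*r)) = (-4 + r)/(2*r))
P(x) = 1/(96 + x)
G(-215) + ((S(-2)² + 2007) + P(31)) = -47 + ((((½)*(-4 - 2)/(-2))² + 2007) + 1/(96 + 31)) = -47 + ((((½)*(-½)*(-6))² + 2007) + 1/127) = -47 + (((3/2)² + 2007) + 1/127) = -47 + ((9/4 + 2007) + 1/127) = -47 + (8037/4 + 1/127) = -47 + 1020703/508 = 996827/508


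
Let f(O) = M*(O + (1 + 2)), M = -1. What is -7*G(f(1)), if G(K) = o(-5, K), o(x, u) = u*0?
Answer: 0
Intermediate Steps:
o(x, u) = 0
f(O) = -3 - O (f(O) = -(O + (1 + 2)) = -(O + 3) = -(3 + O) = -3 - O)
G(K) = 0
-7*G(f(1)) = -7*0 = 0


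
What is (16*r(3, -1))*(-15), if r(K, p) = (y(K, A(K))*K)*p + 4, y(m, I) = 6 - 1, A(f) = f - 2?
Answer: 2640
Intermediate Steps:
A(f) = -2 + f
y(m, I) = 5
r(K, p) = 4 + 5*K*p (r(K, p) = (5*K)*p + 4 = 5*K*p + 4 = 4 + 5*K*p)
(16*r(3, -1))*(-15) = (16*(4 + 5*3*(-1)))*(-15) = (16*(4 - 15))*(-15) = (16*(-11))*(-15) = -176*(-15) = 2640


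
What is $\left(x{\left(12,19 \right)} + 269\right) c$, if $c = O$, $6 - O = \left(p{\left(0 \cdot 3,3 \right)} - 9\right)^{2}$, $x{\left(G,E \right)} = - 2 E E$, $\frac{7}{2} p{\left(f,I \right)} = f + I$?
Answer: $\frac{1338615}{49} \approx 27319.0$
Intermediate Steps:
$p{\left(f,I \right)} = \frac{2 I}{7} + \frac{2 f}{7}$ ($p{\left(f,I \right)} = \frac{2 \left(f + I\right)}{7} = \frac{2 \left(I + f\right)}{7} = \frac{2 I}{7} + \frac{2 f}{7}$)
$x{\left(G,E \right)} = - 2 E^{2}$
$O = - \frac{2955}{49}$ ($O = 6 - \left(\left(\frac{2}{7} \cdot 3 + \frac{2 \cdot 0 \cdot 3}{7}\right) - 9\right)^{2} = 6 - \left(\left(\frac{6}{7} + \frac{2}{7} \cdot 0\right) - 9\right)^{2} = 6 - \left(\left(\frac{6}{7} + 0\right) - 9\right)^{2} = 6 - \left(\frac{6}{7} - 9\right)^{2} = 6 - \left(- \frac{57}{7}\right)^{2} = 6 - \frac{3249}{49} = - \frac{2955}{49} \approx -60.306$)
$c = - \frac{2955}{49} \approx -60.306$
$\left(x{\left(12,19 \right)} + 269\right) c = \left(- 2 \cdot 19^{2} + 269\right) \left(- \frac{2955}{49}\right) = \left(\left(-2\right) 361 + 269\right) \left(- \frac{2955}{49}\right) = \left(-722 + 269\right) \left(- \frac{2955}{49}\right) = \left(-453\right) \left(- \frac{2955}{49}\right) = \frac{1338615}{49}$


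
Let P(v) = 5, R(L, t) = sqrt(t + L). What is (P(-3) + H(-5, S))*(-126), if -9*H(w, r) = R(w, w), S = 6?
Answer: -630 + 14*I*sqrt(10) ≈ -630.0 + 44.272*I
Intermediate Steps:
R(L, t) = sqrt(L + t)
H(w, r) = -sqrt(2)*sqrt(w)/9 (H(w, r) = -sqrt(w + w)/9 = -sqrt(2)*sqrt(w)/9)
(P(-3) + H(-5, S))*(-126) = (5 - sqrt(2)*sqrt(-5)/9)*(-126) = (5 - sqrt(2)*I*sqrt(5)/9)*(-126) = (5 - I*sqrt(10)/9)*(-126) = -630 + 14*I*sqrt(10)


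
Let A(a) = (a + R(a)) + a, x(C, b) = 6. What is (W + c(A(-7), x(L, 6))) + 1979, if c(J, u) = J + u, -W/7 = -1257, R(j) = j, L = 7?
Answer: 10763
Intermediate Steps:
W = 8799 (W = -7*(-1257) = 8799)
A(a) = 3*a (A(a) = (a + a) + a = 2*a + a = 3*a)
(W + c(A(-7), x(L, 6))) + 1979 = (8799 + (3*(-7) + 6)) + 1979 = (8799 + (-21 + 6)) + 1979 = (8799 - 15) + 1979 = 8784 + 1979 = 10763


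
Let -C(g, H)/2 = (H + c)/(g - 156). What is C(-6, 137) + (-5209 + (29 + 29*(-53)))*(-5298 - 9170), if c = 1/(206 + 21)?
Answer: 1786877301272/18387 ≈ 9.7182e+7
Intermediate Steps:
c = 1/227 ≈ 0.0044053
C(g, H) = -2*(1/227 + H)/(-156 + g) (C(g, H) = -2*(H + 1/227)/(g - 156) = -2*(1/227 + H)/(-156 + g))
C(-6, 137) + (-5209 + (29 + 29*(-53)))*(-5298 - 9170) = 2*(-1 - 227*137)/(227*(-156 - 6)) + (-5209 + (29 + 29*(-53)))*(-5298 - 9170) = (2/227)*(-1 - 31099)/(-162) + (-5209 + (29 - 1537))*(-14468) = (2/227)*(-1/162)*(-31100) + (-5209 - 1508)*(-14468) = 31100/18387 - 6717*(-14468) = 31100/18387 + 97181556 = 1786877301272/18387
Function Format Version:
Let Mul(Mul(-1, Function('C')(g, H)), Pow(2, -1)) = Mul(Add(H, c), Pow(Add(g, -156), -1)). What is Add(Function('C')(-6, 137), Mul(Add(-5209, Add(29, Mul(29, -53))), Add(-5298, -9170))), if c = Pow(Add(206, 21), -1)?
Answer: Rational(1786877301272, 18387) ≈ 9.7182e+7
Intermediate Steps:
c = Rational(1, 227) (c = Pow(227, -1) = Rational(1, 227) ≈ 0.0044053)
Function('C')(g, H) = Mul(-2, Pow(Add(-156, g), -1), Add(Rational(1, 227), H)) (Function('C')(g, H) = Mul(-2, Mul(Add(H, Rational(1, 227)), Pow(Add(g, -156), -1))) = Mul(-2, Mul(Add(Rational(1, 227), H), Pow(Add(-156, g), -1))) = Mul(-2, Mul(Pow(Add(-156, g), -1), Add(Rational(1, 227), H))) = Mul(-2, Pow(Add(-156, g), -1), Add(Rational(1, 227), H)))
Add(Function('C')(-6, 137), Mul(Add(-5209, Add(29, Mul(29, -53))), Add(-5298, -9170))) = Add(Mul(Rational(2, 227), Pow(Add(-156, -6), -1), Add(-1, Mul(-227, 137))), Mul(Add(-5209, Add(29, Mul(29, -53))), Add(-5298, -9170))) = Add(Mul(Rational(2, 227), Pow(-162, -1), Add(-1, -31099)), Mul(Add(-5209, Add(29, -1537)), -14468)) = Add(Mul(Rational(2, 227), Rational(-1, 162), -31100), Mul(Add(-5209, -1508), -14468)) = Add(Rational(31100, 18387), Mul(-6717, -14468)) = Add(Rational(31100, 18387), 97181556) = Rational(1786877301272, 18387)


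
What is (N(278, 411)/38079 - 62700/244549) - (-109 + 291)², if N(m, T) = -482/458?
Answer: -3717743691131575/112236291261 ≈ -33124.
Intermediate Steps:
N(m, T) = -241/229 (N(m, T) = -482*1/458 = -241/229)
(N(278, 411)/38079 - 62700/244549) - (-109 + 291)² = (-241/229/38079 - 62700/244549) - (-109 + 291)² = (-241/229*1/38079 - 62700*1/244549) - 1*182² = (-241/8720091 - 3300/12871) - 1*33124 = -28779402211/112236291261 - 33124 = -3717743691131575/112236291261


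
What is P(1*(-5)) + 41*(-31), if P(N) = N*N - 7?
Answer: -1253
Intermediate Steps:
P(N) = -7 + N² (P(N) = N² - 7 = -7 + N²)
P(1*(-5)) + 41*(-31) = (-7 + (1*(-5))²) + 41*(-31) = (-7 + (-5)²) - 1271 = (-7 + 25) - 1271 = 18 - 1271 = -1253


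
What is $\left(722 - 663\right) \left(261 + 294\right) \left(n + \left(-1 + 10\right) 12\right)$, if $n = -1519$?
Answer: $-46203195$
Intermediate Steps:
$\left(722 - 663\right) \left(261 + 294\right) \left(n + \left(-1 + 10\right) 12\right) = \left(722 - 663\right) \left(261 + 294\right) \left(-1519 + \left(-1 + 10\right) 12\right) = 59 \cdot 555 \left(-1519 + 9 \cdot 12\right) = 32745 \left(-1519 + 108\right) = 32745 \left(-1411\right) = -46203195$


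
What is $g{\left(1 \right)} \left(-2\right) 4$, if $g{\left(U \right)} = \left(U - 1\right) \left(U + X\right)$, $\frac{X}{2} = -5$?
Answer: $0$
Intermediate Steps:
$X = -10$ ($X = 2 \left(-5\right) = -10$)
$g{\left(U \right)} = \left(-1 + U\right) \left(-10 + U\right)$ ($g{\left(U \right)} = \left(U - 1\right) \left(U - 10\right) = \left(-1 + U\right) \left(-10 + U\right)$)
$g{\left(1 \right)} \left(-2\right) 4 = \left(10 + 1^{2} - 11\right) \left(-2\right) 4 = \left(10 + 1 - 11\right) \left(-2\right) 4 = 0 \left(-2\right) 4 = 0 \cdot 4 = 0$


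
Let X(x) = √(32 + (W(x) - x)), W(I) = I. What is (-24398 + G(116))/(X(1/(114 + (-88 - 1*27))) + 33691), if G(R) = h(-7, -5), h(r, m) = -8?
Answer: -822262546/1135083449 + 97624*√2/1135083449 ≈ -0.72429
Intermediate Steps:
G(R) = -8
X(x) = 4*√2 (X(x) = √(32 + (x - x)) = √(32 + 0) = √32 = 4*√2)
(-24398 + G(116))/(X(1/(114 + (-88 - 1*27))) + 33691) = (-24398 - 8)/(4*√2 + 33691) = -24406/(33691 + 4*√2)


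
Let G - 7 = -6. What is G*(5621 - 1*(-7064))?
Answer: 12685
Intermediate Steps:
G = 1 (G = 7 - 6 = 1)
G*(5621 - 1*(-7064)) = 1*(5621 - 1*(-7064)) = 1*(5621 + 7064) = 1*12685 = 12685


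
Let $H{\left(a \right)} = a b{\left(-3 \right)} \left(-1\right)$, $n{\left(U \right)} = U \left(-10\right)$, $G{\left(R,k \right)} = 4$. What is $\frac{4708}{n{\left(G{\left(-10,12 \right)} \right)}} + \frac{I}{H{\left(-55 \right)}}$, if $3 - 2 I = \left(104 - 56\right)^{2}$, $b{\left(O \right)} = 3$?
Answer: $- \frac{6857}{55} \approx -124.67$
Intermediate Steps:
$I = - \frac{2301}{2}$ ($I = \frac{3}{2} - \frac{\left(104 - 56\right)^{2}}{2} = \frac{3}{2} - \frac{48^{2}}{2} = \frac{3}{2} - 1152 = - \frac{2301}{2} \approx -1150.5$)
$n{\left(U \right)} = - 10 U$
$H{\left(a \right)} = - 3 a$ ($H{\left(a \right)} = a 3 \left(-1\right) = 3 a \left(-1\right) = - 3 a$)
$\frac{4708}{n{\left(G{\left(-10,12 \right)} \right)}} + \frac{I}{H{\left(-55 \right)}} = \frac{4708}{\left(-10\right) 4} - \frac{2301}{2 \left(\left(-3\right) \left(-55\right)\right)} = \frac{4708}{-40} - \frac{2301}{2 \cdot 165} = 4708 \left(- \frac{1}{40}\right) - \frac{767}{110} = - \frac{1177}{10} - \frac{767}{110} = - \frac{6857}{55}$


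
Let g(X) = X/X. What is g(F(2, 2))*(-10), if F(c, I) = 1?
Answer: -10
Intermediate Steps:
g(X) = 1
g(F(2, 2))*(-10) = 1*(-10) = -10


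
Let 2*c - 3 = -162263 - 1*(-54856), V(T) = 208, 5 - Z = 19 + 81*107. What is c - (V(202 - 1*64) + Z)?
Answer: -45229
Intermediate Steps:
Z = -8681 (Z = 5 - (19 + 81*107) = 5 - (19 + 8667) = 5 - 1*8686 = 5 - 8686 = -8681)
c = -53702 (c = 3/2 + (-162263 - 1*(-54856))/2 = 3/2 + (-162263 + 54856)/2 = 3/2 + (1/2)*(-107407) = 3/2 - 107407/2 = -53702)
c - (V(202 - 1*64) + Z) = -53702 - (208 - 8681) = -53702 - 1*(-8473) = -53702 + 8473 = -45229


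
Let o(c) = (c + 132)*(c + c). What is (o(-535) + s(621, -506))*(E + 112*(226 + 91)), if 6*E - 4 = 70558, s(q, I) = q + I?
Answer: 20386288575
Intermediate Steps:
s(q, I) = I + q
E = 35281/3 (E = ⅔ + (⅙)*70558 = ⅔ + 35279/3 = 35281/3 ≈ 11760.)
o(c) = 2*c*(132 + c) (o(c) = (132 + c)*(2*c) = 2*c*(132 + c))
(o(-535) + s(621, -506))*(E + 112*(226 + 91)) = (2*(-535)*(132 - 535) + (-506 + 621))*(35281/3 + 112*(226 + 91)) = (2*(-535)*(-403) + 115)*(35281/3 + 112*317) = (431210 + 115)*(35281/3 + 35504) = 431325*(141793/3) = 20386288575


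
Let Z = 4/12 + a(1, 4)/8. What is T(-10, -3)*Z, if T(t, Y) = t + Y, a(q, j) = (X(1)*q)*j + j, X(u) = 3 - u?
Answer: -143/6 ≈ -23.833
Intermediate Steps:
a(q, j) = j + 2*j*q (a(q, j) = ((3 - 1*1)*q)*j + j = ((3 - 1)*q)*j + j = (2*q)*j + j = 2*j*q + j = j + 2*j*q)
T(t, Y) = Y + t
Z = 11/6 (Z = 4/12 + (4*(1 + 2*1))/8 = 4*(1/12) + (4*(1 + 2))*(⅛) = ⅓ + (4*3)*(⅛) = ⅓ + 12*(⅛) = ⅓ + 3/2 = 11/6 ≈ 1.8333)
T(-10, -3)*Z = (-3 - 10)*(11/6) = -13*11/6 = -143/6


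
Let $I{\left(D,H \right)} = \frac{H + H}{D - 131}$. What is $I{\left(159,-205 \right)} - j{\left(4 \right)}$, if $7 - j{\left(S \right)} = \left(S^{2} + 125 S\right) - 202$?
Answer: $\frac{4093}{14} \approx 292.36$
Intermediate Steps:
$I{\left(D,H \right)} = \frac{2 H}{-131 + D}$
$j{\left(S \right)} = 209 - S^{2} - 125 S$ ($j{\left(S \right)} = 7 - \left(\left(S^{2} + 125 S\right) - 202\right) = 7 - \left(-202 + S^{2} + 125 S\right) = 209 - S^{2} - 125 S$)
$I{\left(159,-205 \right)} - j{\left(4 \right)} = 2 \left(-205\right) \frac{1}{-131 + 159} - \left(209 - 4^{2} - 500\right) = 2 \left(-205\right) \frac{1}{28} - \left(209 - 16 - 500\right) = - \frac{205}{14} - -307 = - \frac{205}{14} + 307 = \frac{4093}{14}$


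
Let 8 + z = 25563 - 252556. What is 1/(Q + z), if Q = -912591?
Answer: -1/1139592 ≈ -8.7751e-7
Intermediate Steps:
z = -227001 (z = -8 + (25563 - 252556) = -8 - 226993 = -227001)
1/(Q + z) = 1/(-912591 - 227001) = 1/(-1139592) = -1/1139592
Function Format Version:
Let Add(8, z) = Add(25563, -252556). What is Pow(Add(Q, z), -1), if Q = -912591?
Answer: Rational(-1, 1139592) ≈ -8.7751e-7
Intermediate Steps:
z = -227001 (z = Add(-8, Add(25563, -252556)) = Add(-8, -226993) = -227001)
Pow(Add(Q, z), -1) = Pow(Add(-912591, -227001), -1) = Pow(-1139592, -1) = Rational(-1, 1139592)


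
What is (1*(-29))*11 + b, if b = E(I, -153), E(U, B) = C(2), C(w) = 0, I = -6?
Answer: -319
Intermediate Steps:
E(U, B) = 0
b = 0
(1*(-29))*11 + b = (1*(-29))*11 + 0 = -29*11 + 0 = -319 + 0 = -319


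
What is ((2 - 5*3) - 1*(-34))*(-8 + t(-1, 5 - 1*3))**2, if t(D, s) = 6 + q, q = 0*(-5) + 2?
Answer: 0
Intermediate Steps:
q = 2 (q = 0 + 2 = 2)
t(D, s) = 8 (t(D, s) = 6 + 2 = 8)
((2 - 5*3) - 1*(-34))*(-8 + t(-1, 5 - 1*3))**2 = ((2 - 5*3) - 1*(-34))*(-8 + 8)**2 = ((2 - 15) + 34)*0**2 = (-13 + 34)*0 = 21*0 = 0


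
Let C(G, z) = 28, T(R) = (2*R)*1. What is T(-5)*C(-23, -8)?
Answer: -280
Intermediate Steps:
T(R) = 2*R
T(-5)*C(-23, -8) = (2*(-5))*28 = -10*28 = -280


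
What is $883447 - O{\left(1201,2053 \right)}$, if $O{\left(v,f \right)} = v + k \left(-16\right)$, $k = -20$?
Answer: $881926$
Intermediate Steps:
$O{\left(v,f \right)} = 320 + v$ ($O{\left(v,f \right)} = v - -320 = v + 320 = 320 + v$)
$883447 - O{\left(1201,2053 \right)} = 883447 - \left(320 + 1201\right) = 883447 - 1521 = 881926$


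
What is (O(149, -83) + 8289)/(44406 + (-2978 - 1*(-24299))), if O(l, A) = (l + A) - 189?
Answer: 2722/21909 ≈ 0.12424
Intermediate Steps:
O(l, A) = -189 + A + l (O(l, A) = (A + l) - 189 = -189 + A + l)
(O(149, -83) + 8289)/(44406 + (-2978 - 1*(-24299))) = ((-189 - 83 + 149) + 8289)/(44406 + (-2978 - 1*(-24299))) = (-123 + 8289)/(44406 + (-2978 + 24299)) = 8166/(44406 + 21321) = 8166/65727 = 8166*(1/65727) = 2722/21909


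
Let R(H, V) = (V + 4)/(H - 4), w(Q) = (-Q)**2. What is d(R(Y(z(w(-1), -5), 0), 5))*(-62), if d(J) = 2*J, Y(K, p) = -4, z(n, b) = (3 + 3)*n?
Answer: 279/2 ≈ 139.50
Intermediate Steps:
w(Q) = Q**2
z(n, b) = 6*n
R(H, V) = (4 + V)/(-4 + H)
d(R(Y(z(w(-1), -5), 0), 5))*(-62) = (2*((4 + 5)/(-4 - 4)))*(-62) = (2*(9/(-8)))*(-62) = (2*(-1/8*9))*(-62) = (2*(-9/8))*(-62) = -9/4*(-62) = 279/2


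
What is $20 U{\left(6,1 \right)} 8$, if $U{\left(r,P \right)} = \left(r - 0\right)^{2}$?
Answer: $5760$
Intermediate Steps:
$U{\left(r,P \right)} = r^{2}$ ($U{\left(r,P \right)} = \left(r + \left(-5 + 5\right)\right)^{2} = \left(r + 0\right)^{2} = r^{2}$)
$20 U{\left(6,1 \right)} 8 = 20 \cdot 6^{2} \cdot 8 = 20 \cdot 36 \cdot 8 = 720 \cdot 8 = 5760$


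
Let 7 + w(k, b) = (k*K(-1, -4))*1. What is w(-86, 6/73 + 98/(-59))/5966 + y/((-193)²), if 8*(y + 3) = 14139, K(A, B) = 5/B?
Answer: 57079143/888910136 ≈ 0.064212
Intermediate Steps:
y = 14115/8 (y = -3 + (⅛)*14139 = -3 + 14139/8 = 14115/8 ≈ 1764.4)
w(k, b) = -7 - 5*k/4 (w(k, b) = -7 + (k*(5/(-4)))*1 = -7 + (k*(5*(-¼)))*1 = -7 + (k*(-5/4))*1 = -7 - 5*k/4*1 = -7 - 5*k/4)
w(-86, 6/73 + 98/(-59))/5966 + y/((-193)²) = (-7 - 5/4*(-86))/5966 + 14115/(8*((-193)²)) = (-7 + 215/2)*(1/5966) + (14115/8)/37249 = (201/2)*(1/5966) + (14115/8)*(1/37249) = 201/11932 + 14115/297992 = 57079143/888910136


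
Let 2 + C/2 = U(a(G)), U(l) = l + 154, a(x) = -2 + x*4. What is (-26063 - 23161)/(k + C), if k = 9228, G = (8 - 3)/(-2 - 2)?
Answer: -24612/4759 ≈ -5.1717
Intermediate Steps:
G = -5/4 (G = 5/(-4) = 5*(-¼) = -5/4 ≈ -1.2500)
a(x) = -2 + 4*x
U(l) = 154 + l
C = 290 (C = -4 + 2*(154 + (-2 + 4*(-5/4))) = -4 + 2*(154 + (-2 - 5)) = -4 + 2*(154 - 7) = -4 + 2*147 = -4 + 294 = 290)
(-26063 - 23161)/(k + C) = (-26063 - 23161)/(9228 + 290) = -49224/9518 = -49224*1/9518 = -24612/4759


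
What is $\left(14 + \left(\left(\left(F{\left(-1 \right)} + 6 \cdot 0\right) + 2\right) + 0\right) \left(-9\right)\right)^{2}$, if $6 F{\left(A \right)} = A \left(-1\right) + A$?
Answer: $16$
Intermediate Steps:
$F{\left(A \right)} = 0$ ($F{\left(A \right)} = \frac{A \left(-1\right) + A}{6} = \frac{- A + A}{6} = \frac{1}{6} \cdot 0 = 0$)
$\left(14 + \left(\left(\left(F{\left(-1 \right)} + 6 \cdot 0\right) + 2\right) + 0\right) \left(-9\right)\right)^{2} = \left(14 + \left(\left(\left(0 + 6 \cdot 0\right) + 2\right) + 0\right) \left(-9\right)\right)^{2} = \left(14 + \left(\left(\left(0 + 0\right) + 2\right) + 0\right) \left(-9\right)\right)^{2} = \left(14 + \left(\left(0 + 2\right) + 0\right) \left(-9\right)\right)^{2} = \left(14 + \left(2 + 0\right) \left(-9\right)\right)^{2} = \left(14 + 2 \left(-9\right)\right)^{2} = \left(14 - 18\right)^{2} = \left(-4\right)^{2} = 16$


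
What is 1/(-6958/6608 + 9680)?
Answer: 472/4568463 ≈ 0.00010332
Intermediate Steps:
1/(-6958/6608 + 9680) = 1/(-6958*1/6608 + 9680) = 1/(-497/472 + 9680) = 1/(4568463/472) = 472/4568463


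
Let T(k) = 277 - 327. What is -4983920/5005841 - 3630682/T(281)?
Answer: 9087183808781/125146025 ≈ 72613.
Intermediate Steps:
T(k) = -50
-4983920/5005841 - 3630682/T(281) = -4983920/5005841 - 3630682/(-50) = -4983920*1/5005841 - 3630682*(-1/50) = -4983920/5005841 + 1815341/25 = 9087183808781/125146025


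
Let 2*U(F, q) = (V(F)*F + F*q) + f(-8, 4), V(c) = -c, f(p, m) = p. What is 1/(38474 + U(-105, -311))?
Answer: 1/49285 ≈ 2.0290e-5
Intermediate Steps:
U(F, q) = -4 - F²/2 + F*q/2 (U(F, q) = (((-F)*F + F*q) - 8)/2 = ((-F² + F*q) - 8)/2 = (-8 - F² + F*q)/2 = -4 - F²/2 + F*q/2)
1/(38474 + U(-105, -311)) = 1/(38474 + (-4 - ½*(-105)² + (½)*(-105)*(-311))) = 1/(38474 + (-4 - ½*11025 + 32655/2)) = 1/(38474 + (-4 - 11025/2 + 32655/2)) = 1/(38474 + 10811) = 1/49285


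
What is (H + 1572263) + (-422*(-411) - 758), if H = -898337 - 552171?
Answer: 294439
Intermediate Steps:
H = -1450508
(H + 1572263) + (-422*(-411) - 758) = (-1450508 + 1572263) + (-422*(-411) - 758) = 121755 + (173442 - 758) = 121755 + 172684 = 294439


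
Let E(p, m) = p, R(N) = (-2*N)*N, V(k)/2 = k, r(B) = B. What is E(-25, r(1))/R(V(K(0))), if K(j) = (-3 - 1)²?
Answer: 25/2048 ≈ 0.012207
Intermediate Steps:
K(j) = 16 (K(j) = (-4)² = 16)
V(k) = 2*k
R(N) = -2*N²
E(-25, r(1))/R(V(K(0))) = -25/((-2*(2*16)²)) = -25/((-2*32²)) = -25/((-2*1024)) = -25/(-2048) = -25*(-1/2048) = 25/2048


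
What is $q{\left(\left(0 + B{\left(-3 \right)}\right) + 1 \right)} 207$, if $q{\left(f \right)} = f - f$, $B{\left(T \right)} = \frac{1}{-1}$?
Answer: $0$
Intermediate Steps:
$B{\left(T \right)} = -1$
$q{\left(f \right)} = 0$
$q{\left(\left(0 + B{\left(-3 \right)}\right) + 1 \right)} 207 = 0 \cdot 207 = 0$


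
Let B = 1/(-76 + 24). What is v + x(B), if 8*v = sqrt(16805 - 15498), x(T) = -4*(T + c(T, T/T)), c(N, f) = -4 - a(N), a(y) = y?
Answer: 16 + sqrt(1307)/8 ≈ 20.519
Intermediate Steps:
B = -1/52 (B = 1/(-52) = -1/52 ≈ -0.019231)
c(N, f) = -4 - N
x(T) = 16 (x(T) = -4*(T + (-4 - T)) = -4*(-4) = 16)
v = sqrt(1307)/8 (v = sqrt(16805 - 15498)/8 = sqrt(1307)/8 ≈ 4.5191)
v + x(B) = sqrt(1307)/8 + 16 = 16 + sqrt(1307)/8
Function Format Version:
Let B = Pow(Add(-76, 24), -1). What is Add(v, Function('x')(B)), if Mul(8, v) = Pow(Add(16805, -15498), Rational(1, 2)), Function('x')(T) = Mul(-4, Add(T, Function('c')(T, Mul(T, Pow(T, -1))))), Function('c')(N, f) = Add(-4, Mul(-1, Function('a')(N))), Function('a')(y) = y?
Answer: Add(16, Mul(Rational(1, 8), Pow(1307, Rational(1, 2)))) ≈ 20.519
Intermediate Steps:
B = Rational(-1, 52) (B = Pow(-52, -1) = Rational(-1, 52) ≈ -0.019231)
Function('c')(N, f) = Add(-4, Mul(-1, N))
Function('x')(T) = 16 (Function('x')(T) = Mul(-4, Add(T, Add(-4, Mul(-1, T)))) = Mul(-4, -4) = 16)
v = Mul(Rational(1, 8), Pow(1307, Rational(1, 2))) (v = Mul(Rational(1, 8), Pow(Add(16805, -15498), Rational(1, 2))) = Mul(Rational(1, 8), Pow(1307, Rational(1, 2))) ≈ 4.5191)
Add(v, Function('x')(B)) = Add(Mul(Rational(1, 8), Pow(1307, Rational(1, 2))), 16) = Add(16, Mul(Rational(1, 8), Pow(1307, Rational(1, 2))))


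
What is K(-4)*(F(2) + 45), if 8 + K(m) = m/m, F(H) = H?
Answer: -329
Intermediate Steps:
K(m) = -7 (K(m) = -8 + m/m = -8 + 1 = -7)
K(-4)*(F(2) + 45) = -7*(2 + 45) = -7*47 = -329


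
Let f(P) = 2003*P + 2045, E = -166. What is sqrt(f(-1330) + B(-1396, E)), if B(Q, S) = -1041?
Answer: 23*I*sqrt(5034) ≈ 1631.9*I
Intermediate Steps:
f(P) = 2045 + 2003*P
sqrt(f(-1330) + B(-1396, E)) = sqrt((2045 + 2003*(-1330)) - 1041) = sqrt((2045 - 2663990) - 1041) = sqrt(-2661945 - 1041) = sqrt(-2662986) = 23*I*sqrt(5034)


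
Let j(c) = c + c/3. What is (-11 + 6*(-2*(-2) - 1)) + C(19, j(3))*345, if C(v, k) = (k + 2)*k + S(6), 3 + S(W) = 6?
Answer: 9322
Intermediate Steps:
S(W) = 3 (S(W) = -3 + 6 = 3)
j(c) = 4*c/3 (j(c) = c + c*(⅓) = c + c/3 = 4*c/3)
C(v, k) = 3 + k*(2 + k) (C(v, k) = (k + 2)*k + 3 = (2 + k)*k + 3 = k*(2 + k) + 3 = 3 + k*(2 + k))
(-11 + 6*(-2*(-2) - 1)) + C(19, j(3))*345 = (-11 + 6*(-2*(-2) - 1)) + (3 + ((4/3)*3)² + 2*((4/3)*3))*345 = (-11 + 6*(4 - 1)) + (3 + 4² + 2*4)*345 = (-11 + 6*3) + (3 + 16 + 8)*345 = (-11 + 18) + 27*345 = 7 + 9315 = 9322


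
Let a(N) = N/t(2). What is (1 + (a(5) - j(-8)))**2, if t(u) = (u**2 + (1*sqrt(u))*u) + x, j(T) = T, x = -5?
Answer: 4824/49 + 1360*sqrt(2)/49 ≈ 137.70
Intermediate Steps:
t(u) = -5 + u**2 + u**(3/2) (t(u) = (u**2 + (1*sqrt(u))*u) - 5 = (u**2 + sqrt(u)*u) - 5 = (u**2 + u**(3/2)) - 5 = -5 + u**2 + u**(3/2))
a(N) = N/(-1 + 2*sqrt(2)) (a(N) = N/(-5 + 2**2 + 2**(3/2)) = N/(-5 + 4 + 2*sqrt(2)) = N/(-1 + 2*sqrt(2)))
(1 + (a(5) - j(-8)))**2 = (1 + (((1/7)*5 + (2/7)*5*sqrt(2)) - 1*(-8)))**2 = (1 + ((5/7 + 10*sqrt(2)/7) + 8))**2 = (1 + (61/7 + 10*sqrt(2)/7))**2 = (68/7 + 10*sqrt(2)/7)**2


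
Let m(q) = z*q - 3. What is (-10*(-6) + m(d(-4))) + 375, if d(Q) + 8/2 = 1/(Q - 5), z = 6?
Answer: 1222/3 ≈ 407.33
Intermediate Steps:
d(Q) = -4 + 1/(-5 + Q) (d(Q) = -4 + 1/(Q - 5) = -4 + 1/(-5 + Q))
m(q) = -3 + 6*q (m(q) = 6*q - 3 = -3 + 6*q)
(-10*(-6) + m(d(-4))) + 375 = (-10*(-6) + (-3 + 6*((21 - 4*(-4))/(-5 - 4)))) + 375 = (60 + (-3 + 6*((21 + 16)/(-9)))) + 375 = (60 + (-3 + 6*(-1/9*37))) + 375 = (60 + (-3 + 6*(-37/9))) + 375 = (60 + (-3 - 74/3)) + 375 = (60 - 83/3) + 375 = 97/3 + 375 = 1222/3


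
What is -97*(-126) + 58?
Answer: 12280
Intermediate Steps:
-97*(-126) + 58 = 12222 + 58 = 12280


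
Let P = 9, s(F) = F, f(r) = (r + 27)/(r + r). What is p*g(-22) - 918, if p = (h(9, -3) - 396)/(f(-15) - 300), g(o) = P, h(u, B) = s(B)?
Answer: -1360881/1502 ≈ -906.05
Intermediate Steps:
f(r) = (27 + r)/(2*r) (f(r) = (27 + r)/((2*r)) = (27 + r)*(1/(2*r)) = (27 + r)/(2*r))
h(u, B) = B
g(o) = 9
p = 1995/1502 (p = (-3 - 396)/((1/2)*(27 - 15)/(-15) - 300) = -399/((1/2)*(-1/15)*12 - 300) = -399/(-2/5 - 300) = -399/(-1502/5) = -399*(-5/1502) = 1995/1502 ≈ 1.3282)
p*g(-22) - 918 = (1995/1502)*9 - 918 = 17955/1502 - 918 = -1360881/1502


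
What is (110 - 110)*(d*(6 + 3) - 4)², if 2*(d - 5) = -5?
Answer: 0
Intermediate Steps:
d = 5/2 (d = 5 + (½)*(-5) = 5 - 5/2 = 5/2 ≈ 2.5000)
(110 - 110)*(d*(6 + 3) - 4)² = (110 - 110)*(5*(6 + 3)/2 - 4)² = 0*((5/2)*9 - 4)² = 0*(45/2 - 4)² = 0*(37/2)² = 0*(1369/4) = 0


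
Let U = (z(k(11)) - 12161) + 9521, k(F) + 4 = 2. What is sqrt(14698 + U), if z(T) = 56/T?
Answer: sqrt(12030) ≈ 109.68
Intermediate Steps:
k(F) = -2 (k(F) = -4 + 2 = -2)
U = -2668 (U = (56/(-2) - 12161) + 9521 = (56*(-1/2) - 12161) + 9521 = (-28 - 12161) + 9521 = -12189 + 9521 = -2668)
sqrt(14698 + U) = sqrt(14698 - 2668) = sqrt(12030)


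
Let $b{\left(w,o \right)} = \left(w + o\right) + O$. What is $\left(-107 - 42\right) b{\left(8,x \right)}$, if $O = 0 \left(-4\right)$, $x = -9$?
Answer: $149$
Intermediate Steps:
$O = 0$
$b{\left(w,o \right)} = o + w$ ($b{\left(w,o \right)} = \left(w + o\right) + 0 = \left(o + w\right) + 0 = o + w$)
$\left(-107 - 42\right) b{\left(8,x \right)} = \left(-107 - 42\right) \left(-9 + 8\right) = \left(-149\right) \left(-1\right) = 149$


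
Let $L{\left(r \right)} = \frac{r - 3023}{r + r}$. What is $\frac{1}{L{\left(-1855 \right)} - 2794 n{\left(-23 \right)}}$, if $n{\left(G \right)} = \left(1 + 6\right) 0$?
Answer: $\frac{1855}{2439} \approx 0.76056$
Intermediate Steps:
$L{\left(r \right)} = \frac{-3023 + r}{2 r}$
$n{\left(G \right)} = 0$ ($n{\left(G \right)} = 7 \cdot 0 = 0$)
$\frac{1}{L{\left(-1855 \right)} - 2794 n{\left(-23 \right)}} = \frac{1}{\frac{-3023 - 1855}{2 \left(-1855\right)} - 0} = \frac{1}{\frac{1}{2} \left(- \frac{1}{1855}\right) \left(-4878\right) + 0} = \frac{1}{\frac{2439}{1855} + 0} = \frac{1}{\frac{2439}{1855}} = \frac{1855}{2439}$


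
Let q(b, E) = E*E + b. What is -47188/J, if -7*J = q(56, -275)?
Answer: 330316/75681 ≈ 4.3646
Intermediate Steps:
q(b, E) = b + E**2 (q(b, E) = E**2 + b = b + E**2)
J = -75681/7 (J = -(56 + (-275)**2)/7 = -(56 + 75625)/7 = -1/7*75681 = -75681/7 ≈ -10812.)
-47188/J = -47188/(-75681/7) = -47188*(-7/75681) = 330316/75681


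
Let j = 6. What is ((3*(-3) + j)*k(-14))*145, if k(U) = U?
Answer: 6090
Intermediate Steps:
((3*(-3) + j)*k(-14))*145 = ((3*(-3) + 6)*(-14))*145 = ((-9 + 6)*(-14))*145 = -3*(-14)*145 = 42*145 = 6090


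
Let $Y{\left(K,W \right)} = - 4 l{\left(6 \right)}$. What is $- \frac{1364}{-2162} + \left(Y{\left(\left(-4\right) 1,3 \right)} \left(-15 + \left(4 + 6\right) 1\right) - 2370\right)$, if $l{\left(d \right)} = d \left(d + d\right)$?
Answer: $- \frac{1004648}{1081} \approx -929.37$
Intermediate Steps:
$l{\left(d \right)} = 2 d^{2}$ ($l{\left(d \right)} = d 2 d = 2 d^{2}$)
$Y{\left(K,W \right)} = -288$ ($Y{\left(K,W \right)} = - 4 \cdot 2 \cdot 6^{2} = - 4 \cdot 2 \cdot 36 = \left(-4\right) 72 = -288$)
$- \frac{1364}{-2162} + \left(Y{\left(\left(-4\right) 1,3 \right)} \left(-15 + \left(4 + 6\right) 1\right) - 2370\right) = - \frac{1364}{-2162} - \left(2370 + 288 \left(-15 + \left(4 + 6\right) 1\right)\right) = \left(-1364\right) \left(- \frac{1}{2162}\right) - \left(2370 + 288 \left(-15 + 10 \cdot 1\right)\right) = \frac{682}{1081} - \left(2370 + 288 \left(-15 + 10\right)\right) = \frac{682}{1081} - 930 = - \frac{1004648}{1081}$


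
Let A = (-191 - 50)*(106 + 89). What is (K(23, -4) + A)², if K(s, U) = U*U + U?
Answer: 2207402289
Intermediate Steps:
K(s, U) = U + U² (K(s, U) = U² + U = U + U²)
A = -46995 (A = -241*195 = -46995)
(K(23, -4) + A)² = (-4*(1 - 4) - 46995)² = (-4*(-3) - 46995)² = (12 - 46995)² = (-46983)² = 2207402289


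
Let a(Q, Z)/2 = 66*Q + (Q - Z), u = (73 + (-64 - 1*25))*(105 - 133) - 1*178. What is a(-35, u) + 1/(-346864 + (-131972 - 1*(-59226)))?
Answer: -2194560301/419610 ≈ -5230.0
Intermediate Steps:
u = 270 (u = (73 + (-64 - 25))*(-28) - 178 = (73 - 89)*(-28) - 178 = -16*(-28) - 178 = 448 - 178 = 270)
a(Q, Z) = -2*Z + 134*Q (a(Q, Z) = 2*(66*Q + (Q - Z)) = 2*(-Z + 67*Q) = -2*Z + 134*Q)
a(-35, u) + 1/(-346864 + (-131972 - 1*(-59226))) = (-2*270 + 134*(-35)) + 1/(-346864 + (-131972 - 1*(-59226))) = (-540 - 4690) + 1/(-346864 + (-131972 + 59226)) = -5230 + 1/(-346864 - 72746) = -5230 + 1/(-419610) = -5230 - 1/419610 = -2194560301/419610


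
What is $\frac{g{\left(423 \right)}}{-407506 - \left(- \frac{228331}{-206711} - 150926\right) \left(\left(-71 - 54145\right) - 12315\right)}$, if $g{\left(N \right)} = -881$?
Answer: $\frac{182112391}{2075707466547971} \approx 8.7735 \cdot 10^{-8}$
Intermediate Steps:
$\frac{g{\left(423 \right)}}{-407506 - \left(- \frac{228331}{-206711} - 150926\right) \left(\left(-71 - 54145\right) - 12315\right)} = - \frac{881}{-407506 - \left(- \frac{228331}{-206711} - 150926\right) \left(\left(-71 - 54145\right) - 12315\right)} = - \frac{881}{-407506 - \left(\left(-228331\right) \left(- \frac{1}{206711}\right) - 150926\right) \left(\left(-71 - 54145\right) - 12315\right)} = - \frac{881}{-407506 - \left(\frac{228331}{206711} - 150926\right) \left(-54216 - 12315\right)} = - \frac{881}{-407506 - \left(- \frac{31197836055}{206711}\right) \left(-66531\right)} = - \frac{881}{-407506 - \frac{2075623230575205}{206711}} = - \frac{881}{- \frac{2075707466547971}{206711}} = \left(-881\right) \left(- \frac{206711}{2075707466547971}\right) = \frac{182112391}{2075707466547971}$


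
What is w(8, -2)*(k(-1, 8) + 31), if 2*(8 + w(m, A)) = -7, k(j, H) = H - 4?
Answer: -805/2 ≈ -402.50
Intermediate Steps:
k(j, H) = -4 + H
w(m, A) = -23/2 (w(m, A) = -8 + (½)*(-7) = -8 - 7/2 = -23/2)
w(8, -2)*(k(-1, 8) + 31) = -23*((-4 + 8) + 31)/2 = -23*(4 + 31)/2 = -23/2*35 = -805/2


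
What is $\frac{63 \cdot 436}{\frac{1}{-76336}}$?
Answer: $-2096797248$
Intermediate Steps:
$\frac{63 \cdot 436}{\frac{1}{-76336}} = \frac{27468}{- \frac{1}{76336}} = 27468 \left(-76336\right) = -2096797248$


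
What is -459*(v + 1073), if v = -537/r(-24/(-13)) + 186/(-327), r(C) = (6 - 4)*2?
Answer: -187752573/436 ≈ -4.3063e+5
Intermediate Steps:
r(C) = 4 (r(C) = 2*2 = 4)
v = -58781/436 (v = -537/4 + 186/(-327) = -537*1/4 + 186*(-1/327) = -537/4 - 62/109 = -58781/436 ≈ -134.82)
-459*(v + 1073) = -459*(-58781/436 + 1073) = -459*409047/436 = -187752573/436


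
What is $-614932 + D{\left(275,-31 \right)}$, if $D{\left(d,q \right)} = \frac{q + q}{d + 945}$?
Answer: $- \frac{375108551}{610} \approx -6.1493 \cdot 10^{5}$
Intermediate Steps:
$D{\left(d,q \right)} = \frac{2 q}{945 + d}$
$-614932 + D{\left(275,-31 \right)} = -614932 + 2 \left(-31\right) \frac{1}{945 + 275} = -614932 + 2 \left(-31\right) \frac{1}{1220} = -614932 - \frac{31}{610} = - \frac{375108551}{610}$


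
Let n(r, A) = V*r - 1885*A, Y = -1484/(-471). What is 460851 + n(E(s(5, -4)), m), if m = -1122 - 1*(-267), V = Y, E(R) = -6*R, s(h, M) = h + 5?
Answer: 325356902/157 ≈ 2.0723e+6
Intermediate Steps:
s(h, M) = 5 + h
Y = 1484/471 (Y = -1484*(-1/471) = 1484/471 ≈ 3.1507)
V = 1484/471 ≈ 3.1507
m = -855 (m = -1122 + 267 = -855)
n(r, A) = -1885*A + 1484*r/471 (n(r, A) = 1484*r/471 - 1885*A = -1885*A + 1484*r/471)
460851 + n(E(s(5, -4)), m) = 460851 + (-1885*(-855) + 1484*(-6*(5 + 5))/471) = 460851 + (1611675 + 1484*(-6*10)/471) = 460851 + (1611675 + (1484/471)*(-60)) = 460851 + (1611675 - 29680/157) = 460851 + 253003295/157 = 325356902/157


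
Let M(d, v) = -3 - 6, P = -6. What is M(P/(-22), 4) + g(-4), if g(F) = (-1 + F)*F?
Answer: 11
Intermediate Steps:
g(F) = F*(-1 + F)
M(d, v) = -9
M(P/(-22), 4) + g(-4) = -9 - 4*(-1 - 4) = -9 - 4*(-5) = -9 + 20 = 11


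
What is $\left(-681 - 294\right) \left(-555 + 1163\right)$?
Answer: $-592800$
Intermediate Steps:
$\left(-681 - 294\right) \left(-555 + 1163\right) = \left(-681 - 294\right) 608 = \left(-975\right) 608 = -592800$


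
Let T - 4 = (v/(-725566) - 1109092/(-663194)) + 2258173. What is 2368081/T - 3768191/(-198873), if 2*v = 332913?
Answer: 4321189199925781117542181/216098421355993450661487 ≈ 19.996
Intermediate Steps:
v = 332913/2 (v = (1/2)*332913 = 332913/2 ≈ 1.6646e+5)
T = 1086615183338077319/481191017804 (T = 4 + (((332913/2)/(-725566) - 1109092/(-663194)) + 2258173) = 4 + (((332913/2)*(-1/725566) - 1109092*(-1/663194)) + 2258173) = 4 + ((-332913/1451132 + 554546/331597) + 2258173) = 4 + (694326494011/481191017804 + 2258173) = 4 + 1086613258574006103/481191017804 = 1086615183338077319/481191017804 ≈ 2.2582e+6)
2368081/T - 3768191/(-198873) = 2368081/(1086615183338077319/481191017804) - 3768191/(-198873) = 2368081*(481191017804/1086615183338077319) - 3768191*(-1/198873) = 1139499306632314124/1086615183338077319 + 3768191/198873 = 4321189199925781117542181/216098421355993450661487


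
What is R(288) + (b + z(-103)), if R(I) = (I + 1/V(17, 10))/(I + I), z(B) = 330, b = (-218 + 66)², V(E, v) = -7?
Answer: 94487903/4032 ≈ 23435.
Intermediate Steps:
b = 23104 (b = (-152)² = 23104)
R(I) = (-⅐ + I)/(2*I) (R(I) = (I + 1/(-7))/(I + I) = (I - ⅐)/((2*I)) = (-⅐ + I)*(1/(2*I)) = (-⅐ + I)/(2*I))
R(288) + (b + z(-103)) = (1/14)*(-1 + 7*288)/288 + (23104 + 330) = (1/14)*(1/288)*(-1 + 2016) + 23434 = (1/14)*(1/288)*2015 + 23434 = 2015/4032 + 23434 = 94487903/4032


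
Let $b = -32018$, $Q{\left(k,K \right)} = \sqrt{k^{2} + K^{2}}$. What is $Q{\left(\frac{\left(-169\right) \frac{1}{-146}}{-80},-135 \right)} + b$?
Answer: $-32018 + \frac{\sqrt{2486298268561}}{11680} \approx -31883.0$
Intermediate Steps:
$Q{\left(k,K \right)} = \sqrt{K^{2} + k^{2}}$
$Q{\left(\frac{\left(-169\right) \frac{1}{-146}}{-80},-135 \right)} + b = \sqrt{\left(-135\right)^{2} + \left(\frac{\left(-169\right) \frac{1}{-146}}{-80}\right)^{2}} - 32018 = \sqrt{18225 + \left(\left(-169\right) \left(- \frac{1}{146}\right) \left(- \frac{1}{80}\right)\right)^{2}} - 32018 = \sqrt{18225 + \left(\frac{169}{146} \left(- \frac{1}{80}\right)\right)^{2}} - 32018 = \sqrt{18225 + \left(- \frac{169}{11680}\right)^{2}} - 32018 = \sqrt{18225 + \frac{28561}{136422400}} - 32018 = \sqrt{\frac{2486298268561}{136422400}} - 32018 = \frac{\sqrt{2486298268561}}{11680} - 32018 = -32018 + \frac{\sqrt{2486298268561}}{11680}$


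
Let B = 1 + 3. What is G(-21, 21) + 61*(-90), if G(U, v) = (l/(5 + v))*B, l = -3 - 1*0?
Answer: -71376/13 ≈ -5490.5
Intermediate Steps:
B = 4
l = -3 (l = -3 + 0 = -3)
G(U, v) = -12/(5 + v) (G(U, v) = -3/(5 + v)*4 = -12/(5 + v))
G(-21, 21) + 61*(-90) = -12/(5 + 21) + 61*(-90) = -12/26 - 5490 = -12*1/26 - 5490 = -6/13 - 5490 = -71376/13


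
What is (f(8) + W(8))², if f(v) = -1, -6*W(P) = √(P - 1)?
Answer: (6 + √7)²/36 ≈ 2.0764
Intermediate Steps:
W(P) = -√(-1 + P)/6 (W(P) = -√(P - 1)/6 = -√(-1 + P)/6)
(f(8) + W(8))² = (-1 - √(-1 + 8)/6)² = (-1 - √7/6)²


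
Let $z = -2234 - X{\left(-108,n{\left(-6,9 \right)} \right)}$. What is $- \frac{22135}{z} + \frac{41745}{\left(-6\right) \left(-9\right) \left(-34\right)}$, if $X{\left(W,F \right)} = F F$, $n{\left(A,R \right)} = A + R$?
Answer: $- \frac{17664725}{1372716} \approx -12.868$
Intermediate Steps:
$X{\left(W,F \right)} = F^{2}$
$z = -2243$ ($z = -2234 - \left(-6 + 9\right)^{2} = -2234 - 3^{2} = -2234 - 9 = -2243$)
$- \frac{22135}{z} + \frac{41745}{\left(-6\right) \left(-9\right) \left(-34\right)} = - \frac{22135}{-2243} + \frac{41745}{\left(-6\right) \left(-9\right) \left(-34\right)} = \left(-22135\right) \left(- \frac{1}{2243}\right) + \frac{41745}{54 \left(-34\right)} = \frac{22135}{2243} + \frac{41745}{-1836} = \frac{22135}{2243} + 41745 \left(- \frac{1}{1836}\right) = \frac{22135}{2243} - \frac{13915}{612} = - \frac{17664725}{1372716}$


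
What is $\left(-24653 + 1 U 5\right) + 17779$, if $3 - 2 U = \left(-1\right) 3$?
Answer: $-6859$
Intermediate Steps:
$U = 3$ ($U = \frac{3}{2} - \frac{\left(-1\right) 3}{2} = \frac{3}{2} - - \frac{3}{2} = \frac{3}{2} + \frac{3}{2} = 3$)
$\left(-24653 + 1 U 5\right) + 17779 = \left(-24653 + 1 \cdot 3 \cdot 5\right) + 17779 = \left(-24653 + 3 \cdot 5\right) + 17779 = \left(-24653 + 15\right) + 17779 = -24638 + 17779 = -6859$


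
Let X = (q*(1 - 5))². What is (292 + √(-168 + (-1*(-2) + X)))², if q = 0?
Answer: (292 + I*√166)² ≈ 85098.0 + 7524.3*I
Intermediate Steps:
X = 0 (X = (0*(1 - 5))² = (0*(-4))² = 0² = 0)
(292 + √(-168 + (-1*(-2) + X)))² = (292 + √(-168 + (-1*(-2) + 0)))² = (292 + √(-168 + (2 + 0)))² = (292 + √(-168 + 2))² = (292 + √(-166))² = (292 + I*√166)²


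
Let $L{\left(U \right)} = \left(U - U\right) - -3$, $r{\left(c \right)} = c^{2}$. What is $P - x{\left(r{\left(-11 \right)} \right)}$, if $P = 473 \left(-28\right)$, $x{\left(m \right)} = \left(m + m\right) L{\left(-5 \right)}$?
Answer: $-13970$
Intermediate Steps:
$L{\left(U \right)} = 3$ ($L{\left(U \right)} = 0 + 3 = 3$)
$x{\left(m \right)} = 6 m$ ($x{\left(m \right)} = \left(m + m\right) 3 = 2 m 3 = 6 m$)
$P = -13244$
$P - x{\left(r{\left(-11 \right)} \right)} = -13244 - 6 \left(-11\right)^{2} = -13244 - 6 \cdot 121 = -13244 - 726 = -13970$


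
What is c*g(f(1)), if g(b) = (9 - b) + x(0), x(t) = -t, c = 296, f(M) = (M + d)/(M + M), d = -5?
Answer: 3256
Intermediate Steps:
f(M) = (-5 + M)/(2*M) (f(M) = (M - 5)/(M + M) = (-5 + M)/((2*M)) = (-5 + M)*(1/(2*M)) = (-5 + M)/(2*M))
g(b) = 9 - b (g(b) = (9 - b) - 1*0 = (9 - b) + 0 = 9 - b)
c*g(f(1)) = 296*(9 - (-5 + 1)/(2*1)) = 296*(9 - (-4)/2) = 296*(9 - 1*(-2)) = 296*(9 + 2) = 296*11 = 3256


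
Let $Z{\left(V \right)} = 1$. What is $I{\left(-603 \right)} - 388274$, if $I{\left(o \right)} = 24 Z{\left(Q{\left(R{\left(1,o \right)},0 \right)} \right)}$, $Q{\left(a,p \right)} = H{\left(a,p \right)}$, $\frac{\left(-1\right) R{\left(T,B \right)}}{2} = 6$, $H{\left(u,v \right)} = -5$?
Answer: $-388250$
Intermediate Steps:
$R{\left(T,B \right)} = -12$ ($R{\left(T,B \right)} = \left(-2\right) 6 = -12$)
$Q{\left(a,p \right)} = -5$
$I{\left(o \right)} = 24$ ($I{\left(o \right)} = 24 \cdot 1 = 24$)
$I{\left(-603 \right)} - 388274 = 24 - 388274 = -388250$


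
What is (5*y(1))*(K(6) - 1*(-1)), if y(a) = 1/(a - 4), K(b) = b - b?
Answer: -5/3 ≈ -1.6667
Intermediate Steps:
K(b) = 0
y(a) = 1/(-4 + a)
(5*y(1))*(K(6) - 1*(-1)) = (5/(-4 + 1))*(0 - 1*(-1)) = (5/(-3))*(0 + 1) = (5*(-⅓))*1 = -5/3*1 = -5/3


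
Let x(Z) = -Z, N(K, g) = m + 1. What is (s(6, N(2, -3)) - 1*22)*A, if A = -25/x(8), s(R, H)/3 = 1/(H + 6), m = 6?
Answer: -7075/104 ≈ -68.029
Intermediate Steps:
N(K, g) = 7 (N(K, g) = 6 + 1 = 7)
s(R, H) = 3/(6 + H) (s(R, H) = 3/(H + 6) = 3/(6 + H))
A = 25/8 (A = -25/((-1*8)) = -25/(-8) = -25*(-⅛) = 25/8 ≈ 3.1250)
(s(6, N(2, -3)) - 1*22)*A = (3/(6 + 7) - 1*22)*(25/8) = (3/13 - 22)*(25/8) = -283/13*25/8 = -7075/104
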